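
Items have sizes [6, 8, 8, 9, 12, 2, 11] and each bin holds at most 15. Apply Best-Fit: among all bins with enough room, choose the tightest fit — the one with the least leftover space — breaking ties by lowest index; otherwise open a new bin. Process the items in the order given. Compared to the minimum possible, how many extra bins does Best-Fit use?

Best-Fit: [6,8] [8] [9] [12,2] [11] → 5 bins.
5 items exceed 7.5 (half the capacity), and no two of those can share a bin, so at least 5 bins are needed.
So 5 is already optimal.

0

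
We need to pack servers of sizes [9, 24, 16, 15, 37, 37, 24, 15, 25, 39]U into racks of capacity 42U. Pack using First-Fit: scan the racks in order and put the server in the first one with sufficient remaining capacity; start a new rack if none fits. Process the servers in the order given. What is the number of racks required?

7

9U → rack 1 (remaining 33U)
24U → rack 1 (remaining 9U)
16U → rack 2 (remaining 26U)
15U → rack 2 (remaining 11U)
37U → rack 3 (remaining 5U)
37U → rack 4 (remaining 5U)
24U → rack 5 (remaining 18U)
15U → rack 5 (remaining 3U)
25U → rack 6 (remaining 17U)
39U → rack 7 (remaining 3U)
Final racks: [9,24] [16,15] [37] [37] [24,15] [25] [39].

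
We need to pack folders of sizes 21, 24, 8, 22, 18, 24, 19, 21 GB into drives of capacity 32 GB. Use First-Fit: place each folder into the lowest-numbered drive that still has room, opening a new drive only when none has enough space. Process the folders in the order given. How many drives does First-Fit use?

drive 1: place 21 GB, 11 GB left
drive 2: place 24 GB, 8 GB left
drive 1: place 8 GB, 3 GB left
drive 3: place 22 GB, 10 GB left
drive 4: place 18 GB, 14 GB left
drive 5: place 24 GB, 8 GB left
drive 6: place 19 GB, 13 GB left
drive 7: place 21 GB, 11 GB left

7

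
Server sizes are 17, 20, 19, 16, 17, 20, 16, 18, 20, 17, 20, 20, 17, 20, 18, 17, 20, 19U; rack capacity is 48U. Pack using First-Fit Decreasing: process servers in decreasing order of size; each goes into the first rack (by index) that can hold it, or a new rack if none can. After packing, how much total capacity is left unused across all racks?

Sorted descending: 20, 20, 20, 20, 20, 20, 20, 19, 19, 18, 18, 17, 17, 17, 17, 17, 16, 16.
20U → rack 1 (remaining 28U)
20U → rack 1 (remaining 8U)
20U → rack 2 (remaining 28U)
20U → rack 2 (remaining 8U)
20U → rack 3 (remaining 28U)
20U → rack 3 (remaining 8U)
20U → rack 4 (remaining 28U)
19U → rack 4 (remaining 9U)
19U → rack 5 (remaining 29U)
18U → rack 5 (remaining 11U)
18U → rack 6 (remaining 30U)
17U → rack 6 (remaining 13U)
17U → rack 7 (remaining 31U)
17U → rack 7 (remaining 14U)
17U → rack 8 (remaining 31U)
17U → rack 8 (remaining 14U)
16U → rack 9 (remaining 32U)
16U → rack 9 (remaining 16U)
9 racks × 48U = 432U; used 331U; unused 101U.

101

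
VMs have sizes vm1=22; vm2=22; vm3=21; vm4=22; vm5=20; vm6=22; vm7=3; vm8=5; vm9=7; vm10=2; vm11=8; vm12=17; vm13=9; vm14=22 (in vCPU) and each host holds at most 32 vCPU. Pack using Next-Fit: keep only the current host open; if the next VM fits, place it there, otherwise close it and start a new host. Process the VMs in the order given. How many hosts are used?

9

vm1 (22 vCPU) → host 1 (remaining 10 vCPU)
vm2 (22 vCPU) → host 2 (remaining 10 vCPU)
vm3 (21 vCPU) → host 3 (remaining 11 vCPU)
vm4 (22 vCPU) → host 4 (remaining 10 vCPU)
vm5 (20 vCPU) → host 5 (remaining 12 vCPU)
vm6 (22 vCPU) → host 6 (remaining 10 vCPU)
vm7 (3 vCPU) → host 6 (remaining 7 vCPU)
vm8 (5 vCPU) → host 6 (remaining 2 vCPU)
vm9 (7 vCPU) → host 7 (remaining 25 vCPU)
vm10 (2 vCPU) → host 7 (remaining 23 vCPU)
vm11 (8 vCPU) → host 7 (remaining 15 vCPU)
vm12 (17 vCPU) → host 8 (remaining 15 vCPU)
vm13 (9 vCPU) → host 8 (remaining 6 vCPU)
vm14 (22 vCPU) → host 9 (remaining 10 vCPU)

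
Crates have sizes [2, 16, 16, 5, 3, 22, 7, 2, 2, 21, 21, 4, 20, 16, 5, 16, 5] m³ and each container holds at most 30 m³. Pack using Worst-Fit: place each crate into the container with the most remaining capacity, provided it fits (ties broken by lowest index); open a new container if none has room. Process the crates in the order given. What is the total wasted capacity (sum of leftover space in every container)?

57

Put 2 m³ in container 1; 28 m³ remain.
Put 16 m³ in container 1; 12 m³ remain.
Put 16 m³ in container 2; 14 m³ remain.
Put 5 m³ in container 2; 9 m³ remain.
Put 3 m³ in container 1; 9 m³ remain.
Put 22 m³ in container 3; 8 m³ remain.
Put 7 m³ in container 1; 2 m³ remain.
Put 2 m³ in container 2; 7 m³ remain.
Put 2 m³ in container 3; 6 m³ remain.
Put 21 m³ in container 4; 9 m³ remain.
Put 21 m³ in container 5; 9 m³ remain.
Put 4 m³ in container 4; 5 m³ remain.
Put 20 m³ in container 6; 10 m³ remain.
Put 16 m³ in container 7; 14 m³ remain.
Put 5 m³ in container 7; 9 m³ remain.
Put 16 m³ in container 8; 14 m³ remain.
Put 5 m³ in container 8; 9 m³ remain.
8 containers × 30 m³ = 240 m³; used 183 m³; unused 57 m³.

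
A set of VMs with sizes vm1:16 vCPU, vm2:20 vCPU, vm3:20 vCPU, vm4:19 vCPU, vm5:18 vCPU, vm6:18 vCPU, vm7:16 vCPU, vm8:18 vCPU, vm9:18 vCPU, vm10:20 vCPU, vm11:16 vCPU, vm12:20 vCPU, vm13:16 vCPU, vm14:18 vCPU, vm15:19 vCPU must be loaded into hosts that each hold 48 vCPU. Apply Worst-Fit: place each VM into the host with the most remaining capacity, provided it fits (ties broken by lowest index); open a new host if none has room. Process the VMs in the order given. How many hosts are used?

8 hosts

host 1: place vm1 (16 vCPU), 32 vCPU left
host 1: place vm2 (20 vCPU), 12 vCPU left
host 2: place vm3 (20 vCPU), 28 vCPU left
host 2: place vm4 (19 vCPU), 9 vCPU left
host 3: place vm5 (18 vCPU), 30 vCPU left
host 3: place vm6 (18 vCPU), 12 vCPU left
host 4: place vm7 (16 vCPU), 32 vCPU left
host 4: place vm8 (18 vCPU), 14 vCPU left
host 5: place vm9 (18 vCPU), 30 vCPU left
host 5: place vm10 (20 vCPU), 10 vCPU left
host 6: place vm11 (16 vCPU), 32 vCPU left
host 6: place vm12 (20 vCPU), 12 vCPU left
host 7: place vm13 (16 vCPU), 32 vCPU left
host 7: place vm14 (18 vCPU), 14 vCPU left
host 8: place vm15 (19 vCPU), 29 vCPU left
Final hosts: [16,20] [20,19] [18,18] [16,18] [18,20] [16,20] [16,18] [19].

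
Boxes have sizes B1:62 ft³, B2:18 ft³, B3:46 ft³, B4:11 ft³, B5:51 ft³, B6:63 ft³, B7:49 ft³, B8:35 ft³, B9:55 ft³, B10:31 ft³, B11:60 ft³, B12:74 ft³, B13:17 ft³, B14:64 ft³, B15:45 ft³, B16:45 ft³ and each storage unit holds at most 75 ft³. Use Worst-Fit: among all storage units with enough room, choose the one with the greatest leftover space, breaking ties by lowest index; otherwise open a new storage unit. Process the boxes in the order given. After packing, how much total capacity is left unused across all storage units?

storage unit 1: place B1 (62 ft³), 13 ft³ left
storage unit 2: place B2 (18 ft³), 57 ft³ left
storage unit 2: place B3 (46 ft³), 11 ft³ left
storage unit 1: place B4 (11 ft³), 2 ft³ left
storage unit 3: place B5 (51 ft³), 24 ft³ left
storage unit 4: place B6 (63 ft³), 12 ft³ left
storage unit 5: place B7 (49 ft³), 26 ft³ left
storage unit 6: place B8 (35 ft³), 40 ft³ left
storage unit 7: place B9 (55 ft³), 20 ft³ left
storage unit 6: place B10 (31 ft³), 9 ft³ left
storage unit 8: place B11 (60 ft³), 15 ft³ left
storage unit 9: place B12 (74 ft³), 1 ft³ left
storage unit 5: place B13 (17 ft³), 9 ft³ left
storage unit 10: place B14 (64 ft³), 11 ft³ left
storage unit 11: place B15 (45 ft³), 30 ft³ left
storage unit 12: place B16 (45 ft³), 30 ft³ left
12 storage units × 75 ft³ = 900 ft³; used 726 ft³; unused 174 ft³.

174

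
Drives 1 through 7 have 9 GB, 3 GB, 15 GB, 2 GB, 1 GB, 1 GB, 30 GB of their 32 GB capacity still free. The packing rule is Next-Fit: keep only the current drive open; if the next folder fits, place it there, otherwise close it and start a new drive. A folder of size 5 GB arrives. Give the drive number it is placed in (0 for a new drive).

7

Next-Fit only looks at drive 7, which has 30 GB free.
5 GB fits there.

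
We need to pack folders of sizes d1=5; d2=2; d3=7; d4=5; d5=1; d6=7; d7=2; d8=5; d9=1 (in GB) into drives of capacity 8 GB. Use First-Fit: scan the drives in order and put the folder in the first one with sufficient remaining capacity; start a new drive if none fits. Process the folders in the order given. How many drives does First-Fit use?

drive 1: place d1 (5 GB), 3 GB left
drive 1: place d2 (2 GB), 1 GB left
drive 2: place d3 (7 GB), 1 GB left
drive 3: place d4 (5 GB), 3 GB left
drive 1: place d5 (1 GB), 0 GB left
drive 4: place d6 (7 GB), 1 GB left
drive 3: place d7 (2 GB), 1 GB left
drive 5: place d8 (5 GB), 3 GB left
drive 2: place d9 (1 GB), 0 GB left

5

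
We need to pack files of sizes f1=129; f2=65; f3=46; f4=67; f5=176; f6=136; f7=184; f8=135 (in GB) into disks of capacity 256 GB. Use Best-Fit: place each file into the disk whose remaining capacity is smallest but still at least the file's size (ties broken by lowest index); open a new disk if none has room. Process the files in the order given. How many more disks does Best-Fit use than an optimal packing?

Best-Fit: [129,65,46] [67,176] [136] [184] [135] → 5 disks.
5 files exceed 128 GB (half the capacity), and no two of those can share a disk, so at least 5 disks are needed.
So 5 is already optimal.

0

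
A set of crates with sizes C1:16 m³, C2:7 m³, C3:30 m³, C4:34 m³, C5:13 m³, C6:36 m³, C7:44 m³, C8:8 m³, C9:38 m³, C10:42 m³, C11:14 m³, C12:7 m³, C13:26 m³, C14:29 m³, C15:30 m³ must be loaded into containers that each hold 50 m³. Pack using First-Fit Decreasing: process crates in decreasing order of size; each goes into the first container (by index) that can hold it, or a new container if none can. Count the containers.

Sorted descending: 44, 42, 38, 36, 34, 30, 30, 29, 26, 16, 14, 13, 8, 7, 7.
container 1: place 44 m³, 6 m³ left
container 2: place 42 m³, 8 m³ left
container 3: place 38 m³, 12 m³ left
container 4: place 36 m³, 14 m³ left
container 5: place 34 m³, 16 m³ left
container 6: place 30 m³, 20 m³ left
container 7: place 30 m³, 20 m³ left
container 8: place 29 m³, 21 m³ left
container 9: place 26 m³, 24 m³ left
container 5: place 16 m³, 0 m³ left
container 4: place 14 m³, 0 m³ left
container 6: place 13 m³, 7 m³ left
container 2: place 8 m³, 0 m³ left
container 3: place 7 m³, 5 m³ left
container 6: place 7 m³, 0 m³ left
Final containers: [44] [42,8] [38,7] [36,14] [34,16] [30,13,7] [30] [29] [26].

9 containers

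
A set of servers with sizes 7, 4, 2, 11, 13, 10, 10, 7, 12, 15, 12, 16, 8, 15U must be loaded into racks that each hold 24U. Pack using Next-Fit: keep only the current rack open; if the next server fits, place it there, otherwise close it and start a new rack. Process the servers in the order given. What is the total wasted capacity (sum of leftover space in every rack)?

Put 7U in rack 1; 17U remain.
Put 4U in rack 1; 13U remain.
Put 2U in rack 1; 11U remain.
Put 11U in rack 1; 0U remain.
Put 13U in rack 2; 11U remain.
Put 10U in rack 2; 1U remain.
Put 10U in rack 3; 14U remain.
Put 7U in rack 3; 7U remain.
Put 12U in rack 4; 12U remain.
Put 15U in rack 5; 9U remain.
Put 12U in rack 6; 12U remain.
Put 16U in rack 7; 8U remain.
Put 8U in rack 7; 0U remain.
Put 15U in rack 8; 9U remain.
8 racks × 24U = 192U; used 142U; unused 50U.

50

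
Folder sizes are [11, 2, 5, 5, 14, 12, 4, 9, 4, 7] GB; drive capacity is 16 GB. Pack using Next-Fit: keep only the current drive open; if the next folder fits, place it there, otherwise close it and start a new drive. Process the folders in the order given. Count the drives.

6

drive 1: place 11 GB, 5 GB left
drive 1: place 2 GB, 3 GB left
drive 2: place 5 GB, 11 GB left
drive 2: place 5 GB, 6 GB left
drive 3: place 14 GB, 2 GB left
drive 4: place 12 GB, 4 GB left
drive 4: place 4 GB, 0 GB left
drive 5: place 9 GB, 7 GB left
drive 5: place 4 GB, 3 GB left
drive 6: place 7 GB, 9 GB left
Final drives: [11,2] [5,5] [14] [12,4] [9,4] [7].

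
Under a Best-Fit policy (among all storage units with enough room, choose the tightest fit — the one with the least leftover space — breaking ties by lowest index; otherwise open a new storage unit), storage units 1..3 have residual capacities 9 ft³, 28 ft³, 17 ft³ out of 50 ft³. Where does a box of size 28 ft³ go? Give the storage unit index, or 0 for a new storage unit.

2

Storage units with room: storage unit 2 (28 ft³).
Tightest fit is storage unit 2 with 28 ft³ free.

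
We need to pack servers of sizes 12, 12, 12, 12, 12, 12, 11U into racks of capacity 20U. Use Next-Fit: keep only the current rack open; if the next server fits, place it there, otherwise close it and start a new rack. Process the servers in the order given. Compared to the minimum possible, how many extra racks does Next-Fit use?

0

Next-Fit: [12] [12] [12] [12] [12] [12] [11] → 7 racks.
7 servers exceed 10U (half the capacity), and no two of those can share a rack, so at least 7 racks are needed.
So 7 is already optimal.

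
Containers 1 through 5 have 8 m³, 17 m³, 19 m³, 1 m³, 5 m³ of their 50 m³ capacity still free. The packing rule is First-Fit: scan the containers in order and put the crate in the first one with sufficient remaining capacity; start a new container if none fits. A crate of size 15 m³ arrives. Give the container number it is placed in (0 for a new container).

2

Containers with room: container 2 (17 m³), container 3 (19 m³).
The first with room is container 2.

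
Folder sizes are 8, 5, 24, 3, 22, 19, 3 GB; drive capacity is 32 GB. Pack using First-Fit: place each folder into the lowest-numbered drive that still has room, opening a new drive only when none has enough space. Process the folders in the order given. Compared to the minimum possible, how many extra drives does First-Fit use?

1

First-Fit: [8,5,3,3] [24] [22] [19] → 4 drives.
Total size 84 GB; any packing needs at least ⌈84/32⌉ = 3 drives.
An optimal packing achieves that bound: [24,8] [22,5,3] [19,3] → 3 drives.
Excess: 4 − 3 = 1.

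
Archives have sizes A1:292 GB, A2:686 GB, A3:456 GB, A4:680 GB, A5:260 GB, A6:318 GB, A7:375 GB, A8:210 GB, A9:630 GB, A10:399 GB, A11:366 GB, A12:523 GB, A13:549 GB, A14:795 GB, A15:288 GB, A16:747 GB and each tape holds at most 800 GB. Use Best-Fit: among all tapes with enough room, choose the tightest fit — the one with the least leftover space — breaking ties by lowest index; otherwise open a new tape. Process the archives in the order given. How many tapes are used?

A1 (292 GB) → tape 1 (remaining 508 GB)
A2 (686 GB) → tape 2 (remaining 114 GB)
A3 (456 GB) → tape 1 (remaining 52 GB)
A4 (680 GB) → tape 3 (remaining 120 GB)
A5 (260 GB) → tape 4 (remaining 540 GB)
A6 (318 GB) → tape 4 (remaining 222 GB)
A7 (375 GB) → tape 5 (remaining 425 GB)
A8 (210 GB) → tape 4 (remaining 12 GB)
A9 (630 GB) → tape 6 (remaining 170 GB)
A10 (399 GB) → tape 5 (remaining 26 GB)
A11 (366 GB) → tape 7 (remaining 434 GB)
A12 (523 GB) → tape 8 (remaining 277 GB)
A13 (549 GB) → tape 9 (remaining 251 GB)
A14 (795 GB) → tape 10 (remaining 5 GB)
A15 (288 GB) → tape 7 (remaining 146 GB)
A16 (747 GB) → tape 11 (remaining 53 GB)

11 tapes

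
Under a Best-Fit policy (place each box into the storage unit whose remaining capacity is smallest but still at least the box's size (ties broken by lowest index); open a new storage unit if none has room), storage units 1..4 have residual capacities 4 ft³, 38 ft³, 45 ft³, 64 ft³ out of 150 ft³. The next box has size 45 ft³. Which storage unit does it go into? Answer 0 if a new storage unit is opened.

3

Storage units with room: storage unit 3 (45 ft³), storage unit 4 (64 ft³).
Tightest fit is storage unit 3 with 45 ft³ free.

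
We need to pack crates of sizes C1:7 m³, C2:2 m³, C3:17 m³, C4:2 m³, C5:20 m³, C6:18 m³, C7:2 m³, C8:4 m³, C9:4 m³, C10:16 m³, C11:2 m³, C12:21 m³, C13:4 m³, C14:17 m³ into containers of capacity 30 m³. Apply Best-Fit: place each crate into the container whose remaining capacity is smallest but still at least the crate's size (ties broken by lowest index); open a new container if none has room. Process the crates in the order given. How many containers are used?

C1 (7 m³) → container 1 (remaining 23 m³)
C2 (2 m³) → container 1 (remaining 21 m³)
C3 (17 m³) → container 1 (remaining 4 m³)
C4 (2 m³) → container 1 (remaining 2 m³)
C5 (20 m³) → container 2 (remaining 10 m³)
C6 (18 m³) → container 3 (remaining 12 m³)
C7 (2 m³) → container 1 (remaining 0 m³)
C8 (4 m³) → container 2 (remaining 6 m³)
C9 (4 m³) → container 2 (remaining 2 m³)
C10 (16 m³) → container 4 (remaining 14 m³)
C11 (2 m³) → container 2 (remaining 0 m³)
C12 (21 m³) → container 5 (remaining 9 m³)
C13 (4 m³) → container 5 (remaining 5 m³)
C14 (17 m³) → container 6 (remaining 13 m³)
Final containers: [7,2,17,2,2] [20,4,4,2] [18] [16] [21,4] [17].

6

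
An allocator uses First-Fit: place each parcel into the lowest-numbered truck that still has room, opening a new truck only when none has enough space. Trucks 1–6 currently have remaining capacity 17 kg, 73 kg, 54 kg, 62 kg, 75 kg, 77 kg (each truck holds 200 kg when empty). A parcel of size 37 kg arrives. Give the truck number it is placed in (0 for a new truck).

Trucks with room: truck 2 (73 kg), truck 3 (54 kg), truck 4 (62 kg), truck 5 (75 kg), truck 6 (77 kg).
The first with room is truck 2.

2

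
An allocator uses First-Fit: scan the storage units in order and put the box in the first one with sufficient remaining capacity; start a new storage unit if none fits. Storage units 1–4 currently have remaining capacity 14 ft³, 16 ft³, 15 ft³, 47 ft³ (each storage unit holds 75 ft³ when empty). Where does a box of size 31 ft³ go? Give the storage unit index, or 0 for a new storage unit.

Storage units with room: storage unit 4 (47 ft³).
The first with room is storage unit 4.

4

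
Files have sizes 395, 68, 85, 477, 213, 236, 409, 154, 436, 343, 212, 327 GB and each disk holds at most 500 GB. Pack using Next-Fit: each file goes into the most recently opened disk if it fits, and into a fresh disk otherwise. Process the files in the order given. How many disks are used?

10 disks

395 GB → disk 1 (remaining 105 GB)
68 GB → disk 1 (remaining 37 GB)
85 GB → disk 2 (remaining 415 GB)
477 GB → disk 3 (remaining 23 GB)
213 GB → disk 4 (remaining 287 GB)
236 GB → disk 4 (remaining 51 GB)
409 GB → disk 5 (remaining 91 GB)
154 GB → disk 6 (remaining 346 GB)
436 GB → disk 7 (remaining 64 GB)
343 GB → disk 8 (remaining 157 GB)
212 GB → disk 9 (remaining 288 GB)
327 GB → disk 10 (remaining 173 GB)
Final disks: [395,68] [85] [477] [213,236] [409] [154] [436] [343] [212] [327].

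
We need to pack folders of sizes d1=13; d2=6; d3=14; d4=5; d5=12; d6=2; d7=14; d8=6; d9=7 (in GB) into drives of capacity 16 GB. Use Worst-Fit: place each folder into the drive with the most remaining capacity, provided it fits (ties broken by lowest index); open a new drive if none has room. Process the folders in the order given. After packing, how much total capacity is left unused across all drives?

drive 1: place d1 (13 GB), 3 GB left
drive 2: place d2 (6 GB), 10 GB left
drive 3: place d3 (14 GB), 2 GB left
drive 2: place d4 (5 GB), 5 GB left
drive 4: place d5 (12 GB), 4 GB left
drive 2: place d6 (2 GB), 3 GB left
drive 5: place d7 (14 GB), 2 GB left
drive 6: place d8 (6 GB), 10 GB left
drive 6: place d9 (7 GB), 3 GB left
6 drives × 16 GB = 96 GB; used 79 GB; unused 17 GB.

17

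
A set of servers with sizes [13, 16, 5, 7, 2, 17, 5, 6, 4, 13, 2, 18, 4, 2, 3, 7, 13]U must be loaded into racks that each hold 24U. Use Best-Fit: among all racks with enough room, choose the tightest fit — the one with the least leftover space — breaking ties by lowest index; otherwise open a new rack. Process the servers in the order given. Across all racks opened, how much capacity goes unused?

7

rack 1: place 13U, 11U left
rack 2: place 16U, 8U left
rack 2: place 5U, 3U left
rack 1: place 7U, 4U left
rack 2: place 2U, 1U left
rack 3: place 17U, 7U left
rack 3: place 5U, 2U left
rack 4: place 6U, 18U left
rack 1: place 4U, 0U left
rack 4: place 13U, 5U left
rack 3: place 2U, 0U left
rack 5: place 18U, 6U left
rack 4: place 4U, 1U left
rack 5: place 2U, 4U left
rack 5: place 3U, 1U left
rack 6: place 7U, 17U left
rack 6: place 13U, 4U left
6 racks × 24U = 144U; used 137U; unused 7U.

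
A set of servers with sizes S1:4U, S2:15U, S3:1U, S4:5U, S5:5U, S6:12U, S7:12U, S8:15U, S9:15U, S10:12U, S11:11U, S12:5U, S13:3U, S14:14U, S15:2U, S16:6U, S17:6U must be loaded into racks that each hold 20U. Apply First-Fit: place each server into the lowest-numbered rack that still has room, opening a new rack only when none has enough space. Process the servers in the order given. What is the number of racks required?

9

Put S1 (4U) in rack 1; 16U remain.
Put S2 (15U) in rack 1; 1U remain.
Put S3 (1U) in rack 1; 0U remain.
Put S4 (5U) in rack 2; 15U remain.
Put S5 (5U) in rack 2; 10U remain.
Put S6 (12U) in rack 3; 8U remain.
Put S7 (12U) in rack 4; 8U remain.
Put S8 (15U) in rack 5; 5U remain.
Put S9 (15U) in rack 6; 5U remain.
Put S10 (12U) in rack 7; 8U remain.
Put S11 (11U) in rack 8; 9U remain.
Put S12 (5U) in rack 2; 5U remain.
Put S13 (3U) in rack 2; 2U remain.
Put S14 (14U) in rack 9; 6U remain.
Put S15 (2U) in rack 2; 0U remain.
Put S16 (6U) in rack 3; 2U remain.
Put S17 (6U) in rack 4; 2U remain.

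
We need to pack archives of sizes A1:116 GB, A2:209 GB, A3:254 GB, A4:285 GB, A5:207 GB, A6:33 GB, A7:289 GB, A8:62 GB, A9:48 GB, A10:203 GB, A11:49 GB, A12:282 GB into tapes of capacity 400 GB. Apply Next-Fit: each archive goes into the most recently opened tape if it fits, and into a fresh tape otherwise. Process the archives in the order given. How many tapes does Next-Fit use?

tape 1: place A1 (116 GB), 284 GB left
tape 1: place A2 (209 GB), 75 GB left
tape 2: place A3 (254 GB), 146 GB left
tape 3: place A4 (285 GB), 115 GB left
tape 4: place A5 (207 GB), 193 GB left
tape 4: place A6 (33 GB), 160 GB left
tape 5: place A7 (289 GB), 111 GB left
tape 5: place A8 (62 GB), 49 GB left
tape 5: place A9 (48 GB), 1 GB left
tape 6: place A10 (203 GB), 197 GB left
tape 6: place A11 (49 GB), 148 GB left
tape 7: place A12 (282 GB), 118 GB left
Final tapes: [116,209] [254] [285] [207,33] [289,62,48] [203,49] [282].

7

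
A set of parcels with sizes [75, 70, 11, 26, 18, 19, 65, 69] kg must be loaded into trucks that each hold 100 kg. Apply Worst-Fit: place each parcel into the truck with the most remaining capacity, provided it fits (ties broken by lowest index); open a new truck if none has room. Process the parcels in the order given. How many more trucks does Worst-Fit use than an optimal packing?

Worst-Fit: [75] [70,11] [26,18,19] [65] [69] → 5 trucks.
Total size 353 kg; any packing needs at least ⌈353/100⌉ = 4 trucks.
An optimal packing achieves that bound: [75,19] [70,26] [69,18,11] [65] → 4 trucks.
Excess: 5 − 4 = 1.

1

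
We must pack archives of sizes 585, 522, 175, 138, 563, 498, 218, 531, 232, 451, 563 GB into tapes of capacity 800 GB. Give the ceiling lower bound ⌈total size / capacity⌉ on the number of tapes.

6 tapes

Total size = 585 + 522 + 175 + 138 + 563 + 498 + 218 + 531 + 232 + 451 + 563 = 4476 GB.
⌈4476 / 800⌉ = 6.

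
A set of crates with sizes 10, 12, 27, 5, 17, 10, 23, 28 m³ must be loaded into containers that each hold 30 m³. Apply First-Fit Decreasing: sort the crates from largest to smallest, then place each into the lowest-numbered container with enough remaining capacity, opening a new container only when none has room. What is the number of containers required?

Sorted descending: 28, 27, 23, 17, 12, 10, 10, 5.
Put 28 m³ in container 1; 2 m³ remain.
Put 27 m³ in container 2; 3 m³ remain.
Put 23 m³ in container 3; 7 m³ remain.
Put 17 m³ in container 4; 13 m³ remain.
Put 12 m³ in container 4; 1 m³ remain.
Put 10 m³ in container 5; 20 m³ remain.
Put 10 m³ in container 5; 10 m³ remain.
Put 5 m³ in container 3; 2 m³ remain.

5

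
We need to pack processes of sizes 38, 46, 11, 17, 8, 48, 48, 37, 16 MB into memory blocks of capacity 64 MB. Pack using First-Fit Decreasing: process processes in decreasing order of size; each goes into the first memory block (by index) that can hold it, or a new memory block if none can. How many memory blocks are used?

Sorted descending: 48, 48, 46, 38, 37, 17, 16, 11, 8.
memory block 1: place 48 MB, 16 MB left
memory block 2: place 48 MB, 16 MB left
memory block 3: place 46 MB, 18 MB left
memory block 4: place 38 MB, 26 MB left
memory block 5: place 37 MB, 27 MB left
memory block 3: place 17 MB, 1 MB left
memory block 1: place 16 MB, 0 MB left
memory block 2: place 11 MB, 5 MB left
memory block 4: place 8 MB, 18 MB left
Final memory blocks: [48,16] [48,11] [46,17] [38,8] [37].

5 memory blocks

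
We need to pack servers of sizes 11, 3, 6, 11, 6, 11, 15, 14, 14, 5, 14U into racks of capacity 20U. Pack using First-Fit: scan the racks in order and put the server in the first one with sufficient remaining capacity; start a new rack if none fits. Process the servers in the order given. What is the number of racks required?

rack 1: place 11U, 9U left
rack 1: place 3U, 6U left
rack 1: place 6U, 0U left
rack 2: place 11U, 9U left
rack 2: place 6U, 3U left
rack 3: place 11U, 9U left
rack 4: place 15U, 5U left
rack 5: place 14U, 6U left
rack 6: place 14U, 6U left
rack 3: place 5U, 4U left
rack 7: place 14U, 6U left
Final racks: [11,3,6] [11,6] [11,5] [15] [14] [14] [14].

7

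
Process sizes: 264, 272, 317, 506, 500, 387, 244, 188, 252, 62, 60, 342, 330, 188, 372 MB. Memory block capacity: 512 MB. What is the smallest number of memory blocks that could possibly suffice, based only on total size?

9

Total size = 264 + 272 + 317 + 506 + 500 + 387 + 244 + 188 + 252 + 62 + 60 + 342 + 330 + 188 + 372 = 4284 MB.
⌈4284 / 512⌉ = 9.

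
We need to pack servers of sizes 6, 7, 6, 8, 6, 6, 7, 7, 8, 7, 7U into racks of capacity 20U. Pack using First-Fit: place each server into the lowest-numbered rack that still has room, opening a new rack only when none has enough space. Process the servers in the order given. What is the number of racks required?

5

rack 1: place 6U, 14U left
rack 1: place 7U, 7U left
rack 1: place 6U, 1U left
rack 2: place 8U, 12U left
rack 2: place 6U, 6U left
rack 2: place 6U, 0U left
rack 3: place 7U, 13U left
rack 3: place 7U, 6U left
rack 4: place 8U, 12U left
rack 4: place 7U, 5U left
rack 5: place 7U, 13U left
Final racks: [6,7,6] [8,6,6] [7,7] [8,7] [7].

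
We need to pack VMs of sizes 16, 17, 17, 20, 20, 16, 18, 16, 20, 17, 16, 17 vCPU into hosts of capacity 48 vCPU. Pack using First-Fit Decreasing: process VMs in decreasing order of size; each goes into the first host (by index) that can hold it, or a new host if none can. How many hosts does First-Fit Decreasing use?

6

Sorted descending: 20, 20, 20, 18, 17, 17, 17, 17, 16, 16, 16, 16.
Put 20 vCPU in host 1; 28 vCPU remain.
Put 20 vCPU in host 1; 8 vCPU remain.
Put 20 vCPU in host 2; 28 vCPU remain.
Put 18 vCPU in host 2; 10 vCPU remain.
Put 17 vCPU in host 3; 31 vCPU remain.
Put 17 vCPU in host 3; 14 vCPU remain.
Put 17 vCPU in host 4; 31 vCPU remain.
Put 17 vCPU in host 4; 14 vCPU remain.
Put 16 vCPU in host 5; 32 vCPU remain.
Put 16 vCPU in host 5; 16 vCPU remain.
Put 16 vCPU in host 5; 0 vCPU remain.
Put 16 vCPU in host 6; 32 vCPU remain.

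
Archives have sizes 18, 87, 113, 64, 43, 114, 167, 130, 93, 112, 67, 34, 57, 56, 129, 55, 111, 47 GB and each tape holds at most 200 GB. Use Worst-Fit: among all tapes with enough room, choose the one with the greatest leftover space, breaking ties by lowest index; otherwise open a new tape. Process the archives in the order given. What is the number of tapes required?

9

tape 1: place 18 GB, 182 GB left
tape 1: place 87 GB, 95 GB left
tape 2: place 113 GB, 87 GB left
tape 1: place 64 GB, 31 GB left
tape 2: place 43 GB, 44 GB left
tape 3: place 114 GB, 86 GB left
tape 4: place 167 GB, 33 GB left
tape 5: place 130 GB, 70 GB left
tape 6: place 93 GB, 107 GB left
tape 7: place 112 GB, 88 GB left
tape 6: place 67 GB, 40 GB left
tape 7: place 34 GB, 54 GB left
tape 3: place 57 GB, 29 GB left
tape 5: place 56 GB, 14 GB left
tape 8: place 129 GB, 71 GB left
tape 8: place 55 GB, 16 GB left
tape 9: place 111 GB, 89 GB left
tape 9: place 47 GB, 42 GB left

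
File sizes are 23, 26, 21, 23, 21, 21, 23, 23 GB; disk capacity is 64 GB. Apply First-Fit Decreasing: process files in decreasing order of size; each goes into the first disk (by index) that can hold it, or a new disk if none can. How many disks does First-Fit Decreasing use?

4

Sorted descending: 26, 23, 23, 23, 23, 21, 21, 21.
Put 26 GB in disk 1; 38 GB remain.
Put 23 GB in disk 1; 15 GB remain.
Put 23 GB in disk 2; 41 GB remain.
Put 23 GB in disk 2; 18 GB remain.
Put 23 GB in disk 3; 41 GB remain.
Put 21 GB in disk 3; 20 GB remain.
Put 21 GB in disk 4; 43 GB remain.
Put 21 GB in disk 4; 22 GB remain.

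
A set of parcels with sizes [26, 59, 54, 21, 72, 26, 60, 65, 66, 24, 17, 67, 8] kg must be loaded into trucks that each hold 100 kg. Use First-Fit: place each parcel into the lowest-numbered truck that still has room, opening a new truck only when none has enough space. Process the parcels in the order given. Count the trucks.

Put 26 kg in truck 1; 74 kg remain.
Put 59 kg in truck 1; 15 kg remain.
Put 54 kg in truck 2; 46 kg remain.
Put 21 kg in truck 2; 25 kg remain.
Put 72 kg in truck 3; 28 kg remain.
Put 26 kg in truck 3; 2 kg remain.
Put 60 kg in truck 4; 40 kg remain.
Put 65 kg in truck 5; 35 kg remain.
Put 66 kg in truck 6; 34 kg remain.
Put 24 kg in truck 2; 1 kg remain.
Put 17 kg in truck 4; 23 kg remain.
Put 67 kg in truck 7; 33 kg remain.
Put 8 kg in truck 1; 7 kg remain.
Final trucks: [26,59,8] [54,21,24] [72,26] [60,17] [65] [66] [67].

7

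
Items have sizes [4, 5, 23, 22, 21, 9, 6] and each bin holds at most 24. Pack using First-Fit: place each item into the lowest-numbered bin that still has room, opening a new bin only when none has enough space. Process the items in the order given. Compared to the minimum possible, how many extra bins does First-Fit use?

First-Fit: [4,5,9,6] [23] [22] [21] → 4 bins.
Total size 90; any packing needs at least ⌈90/24⌉ = 4 bins.
So 4 is already optimal.

0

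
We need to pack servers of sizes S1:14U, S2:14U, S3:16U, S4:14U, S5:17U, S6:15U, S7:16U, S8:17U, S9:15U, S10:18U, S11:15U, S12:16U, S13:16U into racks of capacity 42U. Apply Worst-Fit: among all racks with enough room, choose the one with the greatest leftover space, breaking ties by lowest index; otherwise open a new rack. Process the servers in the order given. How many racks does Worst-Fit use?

rack 1: place S1 (14U), 28U left
rack 1: place S2 (14U), 14U left
rack 2: place S3 (16U), 26U left
rack 2: place S4 (14U), 12U left
rack 3: place S5 (17U), 25U left
rack 3: place S6 (15U), 10U left
rack 4: place S7 (16U), 26U left
rack 4: place S8 (17U), 9U left
rack 5: place S9 (15U), 27U left
rack 5: place S10 (18U), 9U left
rack 6: place S11 (15U), 27U left
rack 6: place S12 (16U), 11U left
rack 7: place S13 (16U), 26U left

7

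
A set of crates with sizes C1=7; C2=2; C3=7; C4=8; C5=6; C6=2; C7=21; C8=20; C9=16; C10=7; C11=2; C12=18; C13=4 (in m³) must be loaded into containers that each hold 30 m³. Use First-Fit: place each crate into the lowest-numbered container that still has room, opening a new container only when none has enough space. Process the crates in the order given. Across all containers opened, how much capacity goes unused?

30

C1 (7 m³) → container 1 (remaining 23 m³)
C2 (2 m³) → container 1 (remaining 21 m³)
C3 (7 m³) → container 1 (remaining 14 m³)
C4 (8 m³) → container 1 (remaining 6 m³)
C5 (6 m³) → container 1 (remaining 0 m³)
C6 (2 m³) → container 2 (remaining 28 m³)
C7 (21 m³) → container 2 (remaining 7 m³)
C8 (20 m³) → container 3 (remaining 10 m³)
C9 (16 m³) → container 4 (remaining 14 m³)
C10 (7 m³) → container 2 (remaining 0 m³)
C11 (2 m³) → container 3 (remaining 8 m³)
C12 (18 m³) → container 5 (remaining 12 m³)
C13 (4 m³) → container 3 (remaining 4 m³)
5 containers × 30 m³ = 150 m³; used 120 m³; unused 30 m³.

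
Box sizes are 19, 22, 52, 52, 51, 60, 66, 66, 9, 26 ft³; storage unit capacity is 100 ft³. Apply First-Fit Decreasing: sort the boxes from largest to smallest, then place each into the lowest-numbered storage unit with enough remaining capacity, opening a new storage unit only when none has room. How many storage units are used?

6

Sorted descending: 66, 66, 60, 52, 52, 51, 26, 22, 19, 9.
Put 66 ft³ in storage unit 1; 34 ft³ remain.
Put 66 ft³ in storage unit 2; 34 ft³ remain.
Put 60 ft³ in storage unit 3; 40 ft³ remain.
Put 52 ft³ in storage unit 4; 48 ft³ remain.
Put 52 ft³ in storage unit 5; 48 ft³ remain.
Put 51 ft³ in storage unit 6; 49 ft³ remain.
Put 26 ft³ in storage unit 1; 8 ft³ remain.
Put 22 ft³ in storage unit 2; 12 ft³ remain.
Put 19 ft³ in storage unit 3; 21 ft³ remain.
Put 9 ft³ in storage unit 2; 3 ft³ remain.
Final storage units: [66,26] [66,22,9] [60,19] [52] [52] [51].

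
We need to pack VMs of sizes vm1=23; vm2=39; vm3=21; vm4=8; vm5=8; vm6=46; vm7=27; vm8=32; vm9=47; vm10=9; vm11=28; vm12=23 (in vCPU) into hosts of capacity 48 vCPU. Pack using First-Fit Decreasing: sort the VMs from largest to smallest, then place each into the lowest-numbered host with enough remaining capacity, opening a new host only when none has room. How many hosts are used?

7

Sorted descending: 47, 46, 39, 32, 28, 27, 23, 23, 21, 9, 8, 8.
host 1: place 47 vCPU, 1 vCPU left
host 2: place 46 vCPU, 2 vCPU left
host 3: place 39 vCPU, 9 vCPU left
host 4: place 32 vCPU, 16 vCPU left
host 5: place 28 vCPU, 20 vCPU left
host 6: place 27 vCPU, 21 vCPU left
host 7: place 23 vCPU, 25 vCPU left
host 7: place 23 vCPU, 2 vCPU left
host 6: place 21 vCPU, 0 vCPU left
host 3: place 9 vCPU, 0 vCPU left
host 4: place 8 vCPU, 8 vCPU left
host 4: place 8 vCPU, 0 vCPU left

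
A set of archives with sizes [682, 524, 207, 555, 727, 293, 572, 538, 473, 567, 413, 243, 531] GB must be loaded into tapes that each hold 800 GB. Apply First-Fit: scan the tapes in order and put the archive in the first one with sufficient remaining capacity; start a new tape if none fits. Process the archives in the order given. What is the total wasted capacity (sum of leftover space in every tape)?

1675

682 GB → tape 1 (remaining 118 GB)
524 GB → tape 2 (remaining 276 GB)
207 GB → tape 2 (remaining 69 GB)
555 GB → tape 3 (remaining 245 GB)
727 GB → tape 4 (remaining 73 GB)
293 GB → tape 5 (remaining 507 GB)
572 GB → tape 6 (remaining 228 GB)
538 GB → tape 7 (remaining 262 GB)
473 GB → tape 5 (remaining 34 GB)
567 GB → tape 8 (remaining 233 GB)
413 GB → tape 9 (remaining 387 GB)
243 GB → tape 3 (remaining 2 GB)
531 GB → tape 10 (remaining 269 GB)
10 tapes × 800 GB = 8000 GB; used 6325 GB; unused 1675 GB.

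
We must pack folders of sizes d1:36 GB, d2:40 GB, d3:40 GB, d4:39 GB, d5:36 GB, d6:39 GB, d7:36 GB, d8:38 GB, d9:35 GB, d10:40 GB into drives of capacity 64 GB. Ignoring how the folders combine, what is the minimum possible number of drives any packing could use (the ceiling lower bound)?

Total size = 36 + 40 + 40 + 39 + 36 + 39 + 36 + 38 + 35 + 40 = 379 GB.
⌈379 / 64⌉ = 6.

6 drives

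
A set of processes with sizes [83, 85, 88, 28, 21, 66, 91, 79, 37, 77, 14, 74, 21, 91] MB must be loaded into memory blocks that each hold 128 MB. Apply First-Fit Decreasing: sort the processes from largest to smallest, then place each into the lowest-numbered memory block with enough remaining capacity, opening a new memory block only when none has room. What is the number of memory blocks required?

Sorted descending: 91, 91, 88, 85, 83, 79, 77, 74, 66, 37, 28, 21, 21, 14.
memory block 1: place 91 MB, 37 MB left
memory block 2: place 91 MB, 37 MB left
memory block 3: place 88 MB, 40 MB left
memory block 4: place 85 MB, 43 MB left
memory block 5: place 83 MB, 45 MB left
memory block 6: place 79 MB, 49 MB left
memory block 7: place 77 MB, 51 MB left
memory block 8: place 74 MB, 54 MB left
memory block 9: place 66 MB, 62 MB left
memory block 1: place 37 MB, 0 MB left
memory block 2: place 28 MB, 9 MB left
memory block 3: place 21 MB, 19 MB left
memory block 4: place 21 MB, 22 MB left
memory block 3: place 14 MB, 5 MB left

9 memory blocks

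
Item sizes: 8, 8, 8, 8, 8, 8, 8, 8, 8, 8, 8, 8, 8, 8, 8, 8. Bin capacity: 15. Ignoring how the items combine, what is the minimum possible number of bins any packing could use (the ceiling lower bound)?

9 bins

Total size = 8 + 8 + 8 + 8 + 8 + 8 + 8 + 8 + 8 + 8 + 8 + 8 + 8 + 8 + 8 + 8 = 128.
⌈128 / 15⌉ = 9.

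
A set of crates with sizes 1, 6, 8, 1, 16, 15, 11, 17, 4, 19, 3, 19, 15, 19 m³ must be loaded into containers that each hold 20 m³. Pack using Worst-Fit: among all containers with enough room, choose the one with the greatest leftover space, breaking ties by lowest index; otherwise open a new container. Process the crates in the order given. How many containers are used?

Put 1 m³ in container 1; 19 m³ remain.
Put 6 m³ in container 1; 13 m³ remain.
Put 8 m³ in container 1; 5 m³ remain.
Put 1 m³ in container 1; 4 m³ remain.
Put 16 m³ in container 2; 4 m³ remain.
Put 15 m³ in container 3; 5 m³ remain.
Put 11 m³ in container 4; 9 m³ remain.
Put 17 m³ in container 5; 3 m³ remain.
Put 4 m³ in container 4; 5 m³ remain.
Put 19 m³ in container 6; 1 m³ remain.
Put 3 m³ in container 3; 2 m³ remain.
Put 19 m³ in container 7; 1 m³ remain.
Put 15 m³ in container 8; 5 m³ remain.
Put 19 m³ in container 9; 1 m³ remain.
Final containers: [1,6,8,1] [16] [15,3] [11,4] [17] [19] [19] [15] [19].

9 containers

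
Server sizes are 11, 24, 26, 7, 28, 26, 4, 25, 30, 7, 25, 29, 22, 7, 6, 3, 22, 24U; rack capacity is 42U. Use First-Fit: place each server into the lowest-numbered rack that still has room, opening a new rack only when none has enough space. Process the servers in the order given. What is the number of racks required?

11U → rack 1 (remaining 31U)
24U → rack 1 (remaining 7U)
26U → rack 2 (remaining 16U)
7U → rack 1 (remaining 0U)
28U → rack 3 (remaining 14U)
26U → rack 4 (remaining 16U)
4U → rack 2 (remaining 12U)
25U → rack 5 (remaining 17U)
30U → rack 6 (remaining 12U)
7U → rack 2 (remaining 5U)
25U → rack 7 (remaining 17U)
29U → rack 8 (remaining 13U)
22U → rack 9 (remaining 20U)
7U → rack 3 (remaining 7U)
6U → rack 3 (remaining 1U)
3U → rack 2 (remaining 2U)
22U → rack 10 (remaining 20U)
24U → rack 11 (remaining 18U)
Final racks: [11,24,7] [26,4,7,3] [28,7,6] [26] [25] [30] [25] [29] [22] [22] [24].

11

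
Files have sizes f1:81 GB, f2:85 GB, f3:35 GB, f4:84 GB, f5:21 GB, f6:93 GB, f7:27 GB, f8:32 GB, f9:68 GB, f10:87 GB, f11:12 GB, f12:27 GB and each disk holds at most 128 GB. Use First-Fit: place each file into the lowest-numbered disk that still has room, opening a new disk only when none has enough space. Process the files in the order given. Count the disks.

Put f1 (81 GB) in disk 1; 47 GB remain.
Put f2 (85 GB) in disk 2; 43 GB remain.
Put f3 (35 GB) in disk 1; 12 GB remain.
Put f4 (84 GB) in disk 3; 44 GB remain.
Put f5 (21 GB) in disk 2; 22 GB remain.
Put f6 (93 GB) in disk 4; 35 GB remain.
Put f7 (27 GB) in disk 3; 17 GB remain.
Put f8 (32 GB) in disk 4; 3 GB remain.
Put f9 (68 GB) in disk 5; 60 GB remain.
Put f10 (87 GB) in disk 6; 41 GB remain.
Put f11 (12 GB) in disk 1; 0 GB remain.
Put f12 (27 GB) in disk 5; 33 GB remain.

6 disks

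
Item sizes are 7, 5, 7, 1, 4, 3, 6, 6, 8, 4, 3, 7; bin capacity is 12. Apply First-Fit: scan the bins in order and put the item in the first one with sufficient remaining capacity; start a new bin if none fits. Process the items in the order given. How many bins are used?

6

Put 7 in bin 1; 5 remain.
Put 5 in bin 1; 0 remain.
Put 7 in bin 2; 5 remain.
Put 1 in bin 2; 4 remain.
Put 4 in bin 2; 0 remain.
Put 3 in bin 3; 9 remain.
Put 6 in bin 3; 3 remain.
Put 6 in bin 4; 6 remain.
Put 8 in bin 5; 4 remain.
Put 4 in bin 4; 2 remain.
Put 3 in bin 3; 0 remain.
Put 7 in bin 6; 5 remain.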